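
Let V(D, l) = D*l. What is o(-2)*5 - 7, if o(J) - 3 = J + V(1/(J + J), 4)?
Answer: -7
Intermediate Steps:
o(J) = 3 + J + 2/J (o(J) = 3 + (J + 4/(J + J)) = 3 + (J + 4/(2*J)) = 3 + (J + (1/(2*J))*4) = 3 + (J + 2/J) = 3 + J + 2/J)
o(-2)*5 - 7 = (3 - 2 + 2/(-2))*5 - 7 = (3 - 2 + 2*(-½))*5 - 7 = (3 - 2 - 1)*5 - 7 = 0*5 - 7 = 0 - 7 = -7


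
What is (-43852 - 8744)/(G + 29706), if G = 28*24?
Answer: -8766/5063 ≈ -1.7314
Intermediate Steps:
G = 672
(-43852 - 8744)/(G + 29706) = (-43852 - 8744)/(672 + 29706) = -52596/30378 = -52596*1/30378 = -8766/5063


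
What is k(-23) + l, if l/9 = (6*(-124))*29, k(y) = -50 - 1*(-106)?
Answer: -194128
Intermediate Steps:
k(y) = 56 (k(y) = -50 + 106 = 56)
l = -194184 (l = 9*((6*(-124))*29) = 9*(-744*29) = 9*(-21576) = -194184)
k(-23) + l = 56 - 194184 = -194128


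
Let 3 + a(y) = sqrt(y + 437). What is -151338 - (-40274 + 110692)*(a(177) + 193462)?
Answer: -13623147200 - 70418*sqrt(614) ≈ -1.3625e+10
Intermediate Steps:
a(y) = -3 + sqrt(437 + y) (a(y) = -3 + sqrt(y + 437) = -3 + sqrt(437 + y))
-151338 - (-40274 + 110692)*(a(177) + 193462) = -151338 - (-40274 + 110692)*((-3 + sqrt(437 + 177)) + 193462) = -151338 - 70418*((-3 + sqrt(614)) + 193462) = -151338 - 70418*(193459 + sqrt(614)) = -151338 - (13622995862 + 70418*sqrt(614)) = -151338 + (-13622995862 - 70418*sqrt(614)) = -13623147200 - 70418*sqrt(614)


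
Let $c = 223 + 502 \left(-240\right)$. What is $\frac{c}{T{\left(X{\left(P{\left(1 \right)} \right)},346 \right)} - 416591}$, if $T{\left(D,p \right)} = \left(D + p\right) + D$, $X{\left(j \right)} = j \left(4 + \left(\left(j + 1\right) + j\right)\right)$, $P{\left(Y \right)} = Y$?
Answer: $\frac{120257}{416231} \approx 0.28892$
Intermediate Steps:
$X{\left(j \right)} = j \left(5 + 2 j\right)$ ($X{\left(j \right)} = j \left(4 + \left(\left(1 + j\right) + j\right)\right) = j \left(4 + \left(1 + 2 j\right)\right) = j \left(5 + 2 j\right)$)
$T{\left(D,p \right)} = p + 2 D$
$c = -120257$ ($c = 223 - 120480 = -120257$)
$\frac{c}{T{\left(X{\left(P{\left(1 \right)} \right)},346 \right)} - 416591} = - \frac{120257}{\left(346 + 2 \cdot 1 \left(5 + 2 \cdot 1\right)\right) - 416591} = - \frac{120257}{\left(346 + 2 \cdot 1 \left(5 + 2\right)\right) - 416591} = - \frac{120257}{\left(346 + 2 \cdot 1 \cdot 7\right) - 416591} = - \frac{120257}{\left(346 + 2 \cdot 7\right) - 416591} = - \frac{120257}{\left(346 + 14\right) - 416591} = - \frac{120257}{360 - 416591} = - \frac{120257}{-416231} = \left(-120257\right) \left(- \frac{1}{416231}\right) = \frac{120257}{416231}$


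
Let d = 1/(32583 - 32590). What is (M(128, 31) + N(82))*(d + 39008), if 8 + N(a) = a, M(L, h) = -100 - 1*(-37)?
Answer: 3003605/7 ≈ 4.2909e+5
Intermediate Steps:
M(L, h) = -63 (M(L, h) = -100 + 37 = -63)
d = -1/7 (d = 1/(-7) = -1/7 ≈ -0.14286)
N(a) = -8 + a
(M(128, 31) + N(82))*(d + 39008) = (-63 + (-8 + 82))*(-1/7 + 39008) = (-63 + 74)*(273055/7) = 11*(273055/7) = 3003605/7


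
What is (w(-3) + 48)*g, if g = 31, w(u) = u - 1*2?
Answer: 1333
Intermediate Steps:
w(u) = -2 + u (w(u) = u - 2 = -2 + u)
(w(-3) + 48)*g = ((-2 - 3) + 48)*31 = (-5 + 48)*31 = 43*31 = 1333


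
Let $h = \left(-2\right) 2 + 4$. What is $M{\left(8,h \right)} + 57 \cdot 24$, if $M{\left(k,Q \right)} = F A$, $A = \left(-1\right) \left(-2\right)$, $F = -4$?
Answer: $1360$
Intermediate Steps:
$A = 2$
$h = 0$ ($h = -4 + 4 = 0$)
$M{\left(k,Q \right)} = -8$ ($M{\left(k,Q \right)} = \left(-4\right) 2 = -8$)
$M{\left(8,h \right)} + 57 \cdot 24 = -8 + 57 \cdot 24 = -8 + 1368 = 1360$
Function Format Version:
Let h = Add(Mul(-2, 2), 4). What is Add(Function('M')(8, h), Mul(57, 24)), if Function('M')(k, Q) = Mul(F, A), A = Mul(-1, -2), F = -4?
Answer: 1360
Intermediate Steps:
A = 2
h = 0 (h = Add(-4, 4) = 0)
Function('M')(k, Q) = -8 (Function('M')(k, Q) = Mul(-4, 2) = -8)
Add(Function('M')(8, h), Mul(57, 24)) = Add(-8, Mul(57, 24)) = Add(-8, 1368) = 1360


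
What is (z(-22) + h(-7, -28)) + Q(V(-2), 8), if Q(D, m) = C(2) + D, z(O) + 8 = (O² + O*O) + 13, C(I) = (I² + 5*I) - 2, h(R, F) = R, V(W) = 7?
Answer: 985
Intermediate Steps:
C(I) = -2 + I² + 5*I
z(O) = 5 + 2*O² (z(O) = -8 + ((O² + O*O) + 13) = -8 + ((O² + O²) + 13) = -8 + (2*O² + 13) = -8 + (13 + 2*O²) = 5 + 2*O²)
Q(D, m) = 12 + D (Q(D, m) = (-2 + 2² + 5*2) + D = (-2 + 4 + 10) + D = 12 + D)
(z(-22) + h(-7, -28)) + Q(V(-2), 8) = ((5 + 2*(-22)²) - 7) + (12 + 7) = ((5 + 2*484) - 7) + 19 = ((5 + 968) - 7) + 19 = (973 - 7) + 19 = 966 + 19 = 985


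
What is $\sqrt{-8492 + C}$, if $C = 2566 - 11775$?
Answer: $i \sqrt{17701} \approx 133.05 i$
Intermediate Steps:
$C = -9209$ ($C = 2566 - 11775 = -9209$)
$\sqrt{-8492 + C} = \sqrt{-8492 - 9209} = \sqrt{-17701} = i \sqrt{17701}$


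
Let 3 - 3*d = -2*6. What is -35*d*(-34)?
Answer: 5950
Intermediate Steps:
d = 5 (d = 1 - (-2)*6/3 = 1 - ⅓*(-12) = 1 + 4 = 5)
-35*d*(-34) = -35*5*(-34) = -175*(-34) = 5950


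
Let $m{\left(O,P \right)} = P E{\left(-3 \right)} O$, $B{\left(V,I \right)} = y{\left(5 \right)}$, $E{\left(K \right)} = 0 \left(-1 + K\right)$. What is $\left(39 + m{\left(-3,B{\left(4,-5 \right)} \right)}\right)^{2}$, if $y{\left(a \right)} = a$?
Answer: $1521$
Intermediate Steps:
$E{\left(K \right)} = 0$
$B{\left(V,I \right)} = 5$
$m{\left(O,P \right)} = 0$ ($m{\left(O,P \right)} = P 0 O = 0 O = 0$)
$\left(39 + m{\left(-3,B{\left(4,-5 \right)} \right)}\right)^{2} = \left(39 + 0\right)^{2} = 39^{2} = 1521$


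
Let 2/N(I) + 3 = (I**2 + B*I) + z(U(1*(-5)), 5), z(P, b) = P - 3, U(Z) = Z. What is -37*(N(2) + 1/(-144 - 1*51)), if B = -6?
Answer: 15133/3705 ≈ 4.0845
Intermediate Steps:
z(P, b) = -3 + P
N(I) = 2/(-11 + I**2 - 6*I) (N(I) = 2/(-3 + ((I**2 - 6*I) + (-3 + 1*(-5)))) = 2/(-3 + ((I**2 - 6*I) + (-3 - 5))) = 2/(-3 + ((I**2 - 6*I) - 8)) = 2/(-3 + (-8 + I**2 - 6*I)) = 2/(-11 + I**2 - 6*I))
-37*(N(2) + 1/(-144 - 1*51)) = -37*(2/(-11 + 2**2 - 6*2) + 1/(-144 - 1*51)) = -37*(2/(-11 + 4 - 12) + 1/(-144 - 51)) = -37*(2/(-19) + 1/(-195)) = -37*(2*(-1/19) - 1/195) = -37*(-2/19 - 1/195) = -37*(-409/3705) = 15133/3705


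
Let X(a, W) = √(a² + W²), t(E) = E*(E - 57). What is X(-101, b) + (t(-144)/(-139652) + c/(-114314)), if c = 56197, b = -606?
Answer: -2789181965/3991044682 + 101*√37 ≈ 613.66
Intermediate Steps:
t(E) = E*(-57 + E)
X(a, W) = √(W² + a²)
X(-101, b) + (t(-144)/(-139652) + c/(-114314)) = √((-606)² + (-101)²) + (-144*(-57 - 144)/(-139652) + 56197/(-114314)) = √(367236 + 10201) + (-144*(-201)*(-1/139652) + 56197*(-1/114314)) = √377437 + (28944*(-1/139652) - 56197/114314) = 101*√37 + (-7236/34913 - 56197/114314) = 101*√37 - 2789181965/3991044682 = -2789181965/3991044682 + 101*√37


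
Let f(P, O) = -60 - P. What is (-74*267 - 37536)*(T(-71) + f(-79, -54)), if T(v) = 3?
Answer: -1260468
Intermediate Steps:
(-74*267 - 37536)*(T(-71) + f(-79, -54)) = (-74*267 - 37536)*(3 + (-60 - 1*(-79))) = (-19758 - 37536)*(3 + (-60 + 79)) = -57294*(3 + 19) = -57294*22 = -1260468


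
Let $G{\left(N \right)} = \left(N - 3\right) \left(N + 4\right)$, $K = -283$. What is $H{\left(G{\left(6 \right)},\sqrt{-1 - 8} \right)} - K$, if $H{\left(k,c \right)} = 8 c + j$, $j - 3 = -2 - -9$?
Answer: $293 + 24 i \approx 293.0 + 24.0 i$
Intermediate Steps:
$j = 10$ ($j = 3 - -7 = 3 + \left(-2 + 9\right) = 3 + 7 = 10$)
$G{\left(N \right)} = \left(-3 + N\right) \left(4 + N\right)$
$H{\left(k,c \right)} = 10 + 8 c$ ($H{\left(k,c \right)} = 8 c + 10 = 10 + 8 c$)
$H{\left(G{\left(6 \right)},\sqrt{-1 - 8} \right)} - K = \left(10 + 8 \sqrt{-1 - 8}\right) - -283 = \left(10 + 8 \sqrt{-1 - 8}\right) + 283 = \left(10 + 8 \sqrt{-9}\right) + 283 = \left(10 + 8 \cdot 3 i\right) + 283 = \left(10 + 24 i\right) + 283 = 293 + 24 i$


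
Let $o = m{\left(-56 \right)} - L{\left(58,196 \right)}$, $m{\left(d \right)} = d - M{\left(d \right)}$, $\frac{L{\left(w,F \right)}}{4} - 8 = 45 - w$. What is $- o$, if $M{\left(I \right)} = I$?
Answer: $-20$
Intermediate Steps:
$L{\left(w,F \right)} = 212 - 4 w$ ($L{\left(w,F \right)} = 32 + 4 \left(45 - w\right) = 32 - \left(-180 + 4 w\right) = 212 - 4 w$)
$m{\left(d \right)} = 0$ ($m{\left(d \right)} = d - d = 0$)
$o = 20$ ($o = 0 - \left(212 - 232\right) = 0 - -20 = 0 + 20 = 20$)
$- o = \left(-1\right) 20 = -20$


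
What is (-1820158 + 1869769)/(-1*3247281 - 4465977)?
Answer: -16537/2571086 ≈ -0.0064319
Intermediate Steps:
(-1820158 + 1869769)/(-1*3247281 - 4465977) = 49611/(-3247281 - 4465977) = 49611/(-7713258) = 49611*(-1/7713258) = -16537/2571086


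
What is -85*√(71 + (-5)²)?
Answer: -340*√6 ≈ -832.83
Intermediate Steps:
-85*√(71 + (-5)²) = -85*√(71 + 25) = -340*√6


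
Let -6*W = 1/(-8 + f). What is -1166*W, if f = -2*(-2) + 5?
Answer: 583/3 ≈ 194.33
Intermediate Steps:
f = 9 (f = 4 + 5 = 9)
W = -⅙ (W = -1/(6*(-8 + 9)) = -⅙/1 = -⅙*1 = -⅙ ≈ -0.16667)
-1166*W = -1166*(-⅙) = 583/3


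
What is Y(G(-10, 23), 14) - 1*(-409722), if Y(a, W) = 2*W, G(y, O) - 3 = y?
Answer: 409750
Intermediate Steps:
G(y, O) = 3 + y
Y(G(-10, 23), 14) - 1*(-409722) = 2*14 - 1*(-409722) = 28 + 409722 = 409750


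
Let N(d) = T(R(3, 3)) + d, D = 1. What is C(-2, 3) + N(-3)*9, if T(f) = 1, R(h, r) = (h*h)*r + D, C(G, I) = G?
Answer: -20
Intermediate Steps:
R(h, r) = 1 + r*h**2 (R(h, r) = (h*h)*r + 1 = h**2*r + 1 = r*h**2 + 1 = 1 + r*h**2)
N(d) = 1 + d
C(-2, 3) + N(-3)*9 = -2 + (1 - 3)*9 = -2 - 2*9 = -2 - 18 = -20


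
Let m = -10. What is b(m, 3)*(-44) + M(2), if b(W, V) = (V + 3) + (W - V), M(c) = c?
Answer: 310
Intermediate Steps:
b(W, V) = 3 + W (b(W, V) = (3 + V) + (W - V) = 3 + W)
b(m, 3)*(-44) + M(2) = (3 - 10)*(-44) + 2 = -7*(-44) + 2 = 308 + 2 = 310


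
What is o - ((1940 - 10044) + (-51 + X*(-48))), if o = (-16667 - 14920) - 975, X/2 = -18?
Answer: -26135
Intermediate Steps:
X = -36 (X = 2*(-18) = -36)
o = -32562 (o = -31587 - 975 = -32562)
o - ((1940 - 10044) + (-51 + X*(-48))) = -32562 - ((1940 - 10044) + (-51 - 36*(-48))) = -32562 - (-8104 + (-51 + 1728)) = -32562 - (-8104 + 1677) = -32562 - 1*(-6427) = -32562 + 6427 = -26135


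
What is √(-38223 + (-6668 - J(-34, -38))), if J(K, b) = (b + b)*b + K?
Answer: 3*I*√5305 ≈ 218.51*I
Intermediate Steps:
J(K, b) = K + 2*b² (J(K, b) = (2*b)*b + K = 2*b² + K = K + 2*b²)
√(-38223 + (-6668 - J(-34, -38))) = √(-38223 + (-6668 - (-34 + 2*(-38)²))) = √(-38223 + (-6668 - (-34 + 2*1444))) = √(-38223 + (-6668 - (-34 + 2888))) = √(-38223 + (-6668 - 1*2854)) = √(-38223 + (-6668 - 2854)) = √(-38223 - 9522) = √(-47745) = 3*I*√5305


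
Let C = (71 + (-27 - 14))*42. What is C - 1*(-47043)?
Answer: 48303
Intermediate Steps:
C = 1260 (C = (71 - 41)*42 = 30*42 = 1260)
C - 1*(-47043) = 1260 - 1*(-47043) = 1260 + 47043 = 48303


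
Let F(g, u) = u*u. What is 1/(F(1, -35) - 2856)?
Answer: -1/1631 ≈ -0.00061312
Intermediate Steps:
F(g, u) = u**2
1/(F(1, -35) - 2856) = 1/((-35)**2 - 2856) = 1/(1225 - 2856) = 1/(-1631) = -1/1631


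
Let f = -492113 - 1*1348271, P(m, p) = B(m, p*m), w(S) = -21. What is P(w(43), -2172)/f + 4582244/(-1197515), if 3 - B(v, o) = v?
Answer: -1054139660257/275485930720 ≈ -3.8265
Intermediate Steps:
B(v, o) = 3 - v
P(m, p) = 3 - m
f = -1840384 (f = -492113 - 1348271 = -1840384)
P(w(43), -2172)/f + 4582244/(-1197515) = (3 - 1*(-21))/(-1840384) + 4582244/(-1197515) = (3 + 21)*(-1/1840384) + 4582244*(-1/1197515) = 24*(-1/1840384) - 4582244/1197515 = -3/230048 - 4582244/1197515 = -1054139660257/275485930720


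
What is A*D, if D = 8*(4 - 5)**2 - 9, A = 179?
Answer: -179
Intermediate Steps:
D = -1 (D = 8*(-1)**2 - 9 = 8*1 - 9 = 8 - 9 = -1)
A*D = 179*(-1) = -179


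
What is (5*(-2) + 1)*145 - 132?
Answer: -1437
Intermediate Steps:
(5*(-2) + 1)*145 - 132 = (-10 + 1)*145 - 132 = -9*145 - 132 = -1305 - 132 = -1437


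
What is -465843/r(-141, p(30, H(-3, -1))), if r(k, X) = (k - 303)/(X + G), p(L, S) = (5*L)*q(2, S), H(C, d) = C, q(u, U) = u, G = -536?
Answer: -9161579/37 ≈ -2.4761e+5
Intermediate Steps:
p(L, S) = 10*L (p(L, S) = (5*L)*2 = 10*L)
r(k, X) = (-303 + k)/(-536 + X) (r(k, X) = (k - 303)/(X - 536) = (-303 + k)/(-536 + X))
-465843/r(-141, p(30, H(-3, -1))) = -465843*(-536 + 10*30)/(-303 - 141) = -465843/(-444/(-536 + 300)) = -465843/(-444/(-236)) = -465843/((-1/236*(-444))) = -465843/111/59 = -465843*59/111 = -9161579/37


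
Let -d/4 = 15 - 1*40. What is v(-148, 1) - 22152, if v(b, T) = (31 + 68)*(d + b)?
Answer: -26904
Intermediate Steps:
d = 100 (d = -4*(15 - 1*40) = -4*(15 - 40) = -4*(-25) = 100)
v(b, T) = 9900 + 99*b (v(b, T) = (31 + 68)*(100 + b) = 99*(100 + b) = 9900 + 99*b)
v(-148, 1) - 22152 = (9900 + 99*(-148)) - 22152 = (9900 - 14652) - 22152 = -4752 - 22152 = -26904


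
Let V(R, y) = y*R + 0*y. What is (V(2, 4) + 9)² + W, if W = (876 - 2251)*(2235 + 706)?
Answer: -4043586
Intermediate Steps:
W = -4043875 (W = -1375*2941 = -4043875)
V(R, y) = R*y (V(R, y) = R*y + 0 = R*y)
(V(2, 4) + 9)² + W = (2*4 + 9)² - 4043875 = (8 + 9)² - 4043875 = 17² - 4043875 = 289 - 4043875 = -4043586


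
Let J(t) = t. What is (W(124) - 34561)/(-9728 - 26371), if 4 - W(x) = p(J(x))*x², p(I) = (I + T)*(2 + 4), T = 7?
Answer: 1346677/4011 ≈ 335.75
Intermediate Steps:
p(I) = 42 + 6*I (p(I) = (I + 7)*(2 + 4) = (7 + I)*6 = 42 + 6*I)
W(x) = 4 - x²*(42 + 6*x) (W(x) = 4 - (42 + 6*x)*x² = 4 - x²*(42 + 6*x))
(W(124) - 34561)/(-9728 - 26371) = ((4 - 42*124² - 6*124³) - 34561)/(-9728 - 26371) = ((4 - 42*15376 - 6*1906624) - 34561)/(-36099) = ((4 - 645792 - 11439744) - 34561)*(-1/36099) = (-12085532 - 34561)*(-1/36099) = -12120093*(-1/36099) = 1346677/4011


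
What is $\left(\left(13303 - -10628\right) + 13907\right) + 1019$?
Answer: $38857$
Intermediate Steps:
$\left(\left(13303 - -10628\right) + 13907\right) + 1019 = \left(\left(13303 + 10628\right) + 13907\right) + 1019 = \left(23931 + 13907\right) + 1019 = 37838 + 1019 = 38857$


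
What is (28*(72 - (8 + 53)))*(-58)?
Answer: -17864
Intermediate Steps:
(28*(72 - (8 + 53)))*(-58) = (28*(72 - 1*61))*(-58) = (28*(72 - 61))*(-58) = (28*11)*(-58) = 308*(-58) = -17864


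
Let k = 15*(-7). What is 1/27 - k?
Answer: 2836/27 ≈ 105.04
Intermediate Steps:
k = -105
1/27 - k = 1/27 - 1*(-105) = 1/27 + 105 = 2836/27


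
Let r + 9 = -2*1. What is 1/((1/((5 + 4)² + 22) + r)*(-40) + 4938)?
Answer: 103/553894 ≈ 0.00018596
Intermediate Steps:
r = -11 (r = -9 - 2*1 = -9 - 2 = -11)
1/((1/((5 + 4)² + 22) + r)*(-40) + 4938) = 1/((1/((5 + 4)² + 22) - 11)*(-40) + 4938) = 1/((1/(9² + 22) - 11)*(-40) + 4938) = 1/((1/(81 + 22) - 11)*(-40) + 4938) = 1/((1/103 - 11)*(-40) + 4938) = 1/(-1132/103*(-40) + 4938) = 1/(45280/103 + 4938) = 1/(553894/103) = 103/553894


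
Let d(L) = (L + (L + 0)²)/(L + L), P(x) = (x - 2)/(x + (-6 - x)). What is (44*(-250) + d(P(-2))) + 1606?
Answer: -56359/6 ≈ -9393.2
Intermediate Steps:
P(x) = ⅓ - x/6 (P(x) = (-2 + x)/(-6) = (-2 + x)*(-⅙) = ⅓ - x/6)
d(L) = (L + L²)/(2*L) (d(L) = (L + L²)/((2*L)) = (L + L²)*(1/(2*L)) = (L + L²)/(2*L))
(44*(-250) + d(P(-2))) + 1606 = (44*(-250) + (½ + (⅓ - ⅙*(-2))/2)) + 1606 = (-11000 + (½ + (⅓ + ⅓)/2)) + 1606 = (-11000 + (½ + (½)*(⅔))) + 1606 = (-11000 + (½ + ⅓)) + 1606 = (-11000 + ⅚) + 1606 = -65995/6 + 1606 = -56359/6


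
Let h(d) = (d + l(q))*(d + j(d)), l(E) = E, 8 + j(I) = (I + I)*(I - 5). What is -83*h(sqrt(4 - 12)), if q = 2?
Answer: -1992 + 6972*I*sqrt(2) ≈ -1992.0 + 9859.9*I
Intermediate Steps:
j(I) = -8 + 2*I*(-5 + I) (j(I) = -8 + (I + I)*(I - 5) = -8 + (2*I)*(-5 + I) = -8 + 2*I*(-5 + I))
h(d) = (2 + d)*(-8 - 9*d + 2*d**2) (h(d) = (d + 2)*(d + (-8 - 10*d + 2*d**2)) = (2 + d)*(-8 - 9*d + 2*d**2))
-83*h(sqrt(4 - 12)) = -83*(-16 - 26*sqrt(4 - 12) - 5*(sqrt(4 - 12))**2 + 2*(sqrt(4 - 12))**3) = -83*(-16 - 52*I*sqrt(2) - 5*(sqrt(-8))**2 + 2*(sqrt(-8))**3) = -83*(-16 - 52*I*sqrt(2) - 5*(2*I*sqrt(2))**2 + 2*(2*I*sqrt(2))**3) = -83*(-16 - 52*I*sqrt(2) - 5*(-8) + 2*(-16*I*sqrt(2))) = -83*(-16 - 52*I*sqrt(2) + 40 - 32*I*sqrt(2)) = -83*(24 - 84*I*sqrt(2)) = -1992 + 6972*I*sqrt(2)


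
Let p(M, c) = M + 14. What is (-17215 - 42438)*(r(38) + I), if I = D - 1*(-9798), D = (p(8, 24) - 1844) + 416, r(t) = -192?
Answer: -489154600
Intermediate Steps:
p(M, c) = 14 + M
D = -1406 (D = ((14 + 8) - 1844) + 416 = (22 - 1844) + 416 = -1822 + 416 = -1406)
I = 8392 (I = -1406 - 1*(-9798) = -1406 + 9798 = 8392)
(-17215 - 42438)*(r(38) + I) = (-17215 - 42438)*(-192 + 8392) = -59653*8200 = -489154600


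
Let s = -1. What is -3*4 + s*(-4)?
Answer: -8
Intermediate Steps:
-3*4 + s*(-4) = -3*4 - 1*(-4) = -12 + 4 = -8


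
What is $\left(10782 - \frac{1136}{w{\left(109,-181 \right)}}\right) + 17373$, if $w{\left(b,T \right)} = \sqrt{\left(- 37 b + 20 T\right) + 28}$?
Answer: $28155 + \frac{1136 i \sqrt{305}}{1525} \approx 28155.0 + 13.009 i$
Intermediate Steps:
$w{\left(b,T \right)} = \sqrt{28 - 37 b + 20 T}$
$\left(10782 - \frac{1136}{w{\left(109,-181 \right)}}\right) + 17373 = \left(10782 - \frac{1136}{\sqrt{28 - 4033 + 20 \left(-181\right)}}\right) + 17373 = \left(10782 - \frac{1136}{\sqrt{28 - 4033 - 3620}}\right) + 17373 = \left(10782 - \frac{1136}{\sqrt{-7625}}\right) + 17373 = \left(10782 - \frac{1136}{5 i \sqrt{305}}\right) + 17373 = \left(10782 - 1136 \left(- \frac{i \sqrt{305}}{1525}\right)\right) + 17373 = \left(10782 + \frac{1136 i \sqrt{305}}{1525}\right) + 17373 = 28155 + \frac{1136 i \sqrt{305}}{1525}$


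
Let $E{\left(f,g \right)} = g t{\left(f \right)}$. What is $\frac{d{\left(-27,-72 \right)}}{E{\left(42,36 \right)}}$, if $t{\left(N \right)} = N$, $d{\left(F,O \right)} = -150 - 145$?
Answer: $- \frac{295}{1512} \approx -0.19511$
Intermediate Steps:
$d{\left(F,O \right)} = -295$ ($d{\left(F,O \right)} = -150 - 145 = -295$)
$E{\left(f,g \right)} = f g$ ($E{\left(f,g \right)} = g f = f g$)
$\frac{d{\left(-27,-72 \right)}}{E{\left(42,36 \right)}} = - \frac{295}{42 \cdot 36} = - \frac{295}{1512}$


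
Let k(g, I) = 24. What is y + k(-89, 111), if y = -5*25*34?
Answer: -4226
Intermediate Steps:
y = -4250 (y = -125*34 = -4250)
y + k(-89, 111) = -4250 + 24 = -4226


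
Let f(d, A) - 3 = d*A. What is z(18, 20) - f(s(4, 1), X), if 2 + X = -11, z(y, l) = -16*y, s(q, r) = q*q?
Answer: -83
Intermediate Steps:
s(q, r) = q**2
X = -13 (X = -2 - 11 = -13)
f(d, A) = 3 + A*d (f(d, A) = 3 + d*A = 3 + A*d)
z(18, 20) - f(s(4, 1), X) = -16*18 - (3 - 13*4**2) = -288 - (3 - 13*16) = -288 - (3 - 208) = -288 - 1*(-205) = -288 + 205 = -83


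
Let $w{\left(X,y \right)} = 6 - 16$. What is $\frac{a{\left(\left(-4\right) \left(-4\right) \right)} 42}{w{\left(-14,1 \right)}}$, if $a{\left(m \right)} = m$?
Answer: $- \frac{336}{5} \approx -67.2$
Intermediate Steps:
$w{\left(X,y \right)} = -10$ ($w{\left(X,y \right)} = 6 - 16 = -10$)
$\frac{a{\left(\left(-4\right) \left(-4\right) \right)} 42}{w{\left(-14,1 \right)}} = \frac{\left(-4\right) \left(-4\right) 42}{-10} = 16 \cdot 42 \left(- \frac{1}{10}\right) = 672 \left(- \frac{1}{10}\right) = - \frac{336}{5}$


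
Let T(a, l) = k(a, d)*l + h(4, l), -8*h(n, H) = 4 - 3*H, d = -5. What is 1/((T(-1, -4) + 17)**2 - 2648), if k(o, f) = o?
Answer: -1/2287 ≈ -0.00043725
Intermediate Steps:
h(n, H) = -1/2 + 3*H/8 (h(n, H) = -(4 - 3*H)/8 = -1/2 + 3*H/8)
T(a, l) = -1/2 + 3*l/8 + a*l (T(a, l) = a*l + (-1/2 + 3*l/8) = -1/2 + 3*l/8 + a*l)
1/((T(-1, -4) + 17)**2 - 2648) = 1/(((-1/2 + (3/8)*(-4) - 1*(-4)) + 17)**2 - 2648) = 1/(((-1/2 - 3/2 + 4) + 17)**2 - 2648) = 1/((2 + 17)**2 - 2648) = 1/(19**2 - 2648) = 1/(361 - 2648) = 1/(-2287) = -1/2287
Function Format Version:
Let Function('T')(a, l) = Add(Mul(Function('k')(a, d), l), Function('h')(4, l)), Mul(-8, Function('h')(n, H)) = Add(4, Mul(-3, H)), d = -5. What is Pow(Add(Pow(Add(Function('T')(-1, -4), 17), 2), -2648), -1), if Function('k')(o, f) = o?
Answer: Rational(-1, 2287) ≈ -0.00043725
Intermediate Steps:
Function('h')(n, H) = Add(Rational(-1, 2), Mul(Rational(3, 8), H)) (Function('h')(n, H) = Mul(Rational(-1, 8), Add(4, Mul(-3, H))) = Add(Rational(-1, 2), Mul(Rational(3, 8), H)))
Function('T')(a, l) = Add(Rational(-1, 2), Mul(Rational(3, 8), l), Mul(a, l)) (Function('T')(a, l) = Add(Mul(a, l), Add(Rational(-1, 2), Mul(Rational(3, 8), l))) = Add(Rational(-1, 2), Mul(Rational(3, 8), l), Mul(a, l)))
Pow(Add(Pow(Add(Function('T')(-1, -4), 17), 2), -2648), -1) = Pow(Add(Pow(Add(Add(Rational(-1, 2), Mul(Rational(3, 8), -4), Mul(-1, -4)), 17), 2), -2648), -1) = Pow(Add(Pow(Add(Add(Rational(-1, 2), Rational(-3, 2), 4), 17), 2), -2648), -1) = Pow(Add(Pow(Add(2, 17), 2), -2648), -1) = Pow(Add(Pow(19, 2), -2648), -1) = Pow(Add(361, -2648), -1) = Pow(-2287, -1) = Rational(-1, 2287)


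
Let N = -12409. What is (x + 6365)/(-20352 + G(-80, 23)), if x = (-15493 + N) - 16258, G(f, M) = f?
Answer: 37795/20432 ≈ 1.8498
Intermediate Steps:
x = -44160 (x = (-15493 - 12409) - 16258 = -27902 - 16258 = -44160)
(x + 6365)/(-20352 + G(-80, 23)) = (-44160 + 6365)/(-20352 - 80) = -37795/(-20432) = -37795*(-1/20432) = 37795/20432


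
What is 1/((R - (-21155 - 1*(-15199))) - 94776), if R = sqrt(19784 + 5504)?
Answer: -22205/1972241778 - sqrt(6322)/3944483556 ≈ -1.1279e-5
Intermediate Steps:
R = 2*sqrt(6322) (R = sqrt(25288) = 2*sqrt(6322) ≈ 159.02)
1/((R - (-21155 - 1*(-15199))) - 94776) = 1/((2*sqrt(6322) - (-21155 - 1*(-15199))) - 94776) = 1/((2*sqrt(6322) - (-21155 + 15199)) - 94776) = 1/((2*sqrt(6322) - 1*(-5956)) - 94776) = 1/((2*sqrt(6322) + 5956) - 94776) = 1/((5956 + 2*sqrt(6322)) - 94776) = 1/(-88820 + 2*sqrt(6322))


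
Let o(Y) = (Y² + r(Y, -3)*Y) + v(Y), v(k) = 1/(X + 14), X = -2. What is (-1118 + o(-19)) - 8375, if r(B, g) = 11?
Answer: -112091/12 ≈ -9340.9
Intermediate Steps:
v(k) = 1/12 (v(k) = 1/(-2 + 14) = 1/12)
o(Y) = 1/12 + Y² + 11*Y (o(Y) = (Y² + 11*Y) + 1/12 = 1/12 + Y² + 11*Y)
(-1118 + o(-19)) - 8375 = (-1118 + (1/12 + (-19)² + 11*(-19))) - 8375 = (-1118 + (1/12 + 361 - 209)) - 8375 = (-1118 + 1825/12) - 8375 = -11591/12 - 8375 = -112091/12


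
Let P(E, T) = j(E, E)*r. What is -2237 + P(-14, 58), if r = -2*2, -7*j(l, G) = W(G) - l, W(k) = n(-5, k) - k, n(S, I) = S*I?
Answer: -2181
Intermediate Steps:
n(S, I) = I*S
W(k) = -6*k (W(k) = k*(-5) - k = -5*k - k = -6*k)
j(l, G) = l/7 + 6*G/7 (j(l, G) = -(-6*G - l)/7 = -(-l - 6*G)/7 = l/7 + 6*G/7)
r = -4
P(E, T) = -4*E (P(E, T) = (E/7 + 6*E/7)*(-4) = E*(-4) = -4*E)
-2237 + P(-14, 58) = -2237 - 4*(-14) = -2237 + 56 = -2181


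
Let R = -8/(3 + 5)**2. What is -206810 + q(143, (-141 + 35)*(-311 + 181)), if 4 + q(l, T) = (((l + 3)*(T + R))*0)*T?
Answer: -206814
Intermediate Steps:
R = -1/8 (R = -8/(8**2) = -8/64 = -8*1/64 = -1/8 ≈ -0.12500)
q(l, T) = -4 (q(l, T) = -4 + (((l + 3)*(T - 1/8))*0)*T = -4 + (((3 + l)*(-1/8 + T))*0)*T = -4 + 0*T = -4 + 0 = -4)
-206810 + q(143, (-141 + 35)*(-311 + 181)) = -206810 - 4 = -206814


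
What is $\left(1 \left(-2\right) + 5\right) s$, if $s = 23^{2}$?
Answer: $1587$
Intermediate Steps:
$s = 529$
$\left(1 \left(-2\right) + 5\right) s = \left(1 \left(-2\right) + 5\right) 529 = \left(-2 + 5\right) 529 = 3 \cdot 529 = 1587$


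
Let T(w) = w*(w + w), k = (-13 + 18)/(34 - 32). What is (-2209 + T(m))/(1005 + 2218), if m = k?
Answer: -4393/6446 ≈ -0.68151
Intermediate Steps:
k = 5/2 ≈ 2.5000
m = 5/2 ≈ 2.5000
T(w) = 2*w² (T(w) = w*(2*w) = 2*w²)
(-2209 + T(m))/(1005 + 2218) = (-2209 + 2*(5/2)²)/(1005 + 2218) = (-2209 + 2*(25/4))/3223 = (-2209 + 25/2)*(1/3223) = -4393/2*1/3223 = -4393/6446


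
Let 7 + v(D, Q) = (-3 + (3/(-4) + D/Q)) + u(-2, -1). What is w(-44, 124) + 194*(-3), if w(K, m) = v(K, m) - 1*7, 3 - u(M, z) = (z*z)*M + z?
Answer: -73669/124 ≈ -594.10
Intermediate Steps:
u(M, z) = 3 - z - M*z² (u(M, z) = 3 - ((z*z)*M + z) = 3 - (z²*M + z) = 3 - (M*z² + z) = 3 - (z + M*z²) = 3 + (-z - M*z²) = 3 - z - M*z²)
v(D, Q) = -19/4 + D/Q (v(D, Q) = -7 + ((-3 + (3/(-4) + D/Q)) + (3 - 1*(-1) - 1*(-2)*(-1)²)) = -7 + ((-3 + (3*(-¼) + D/Q)) + (3 + 1 - 1*(-2)*1)) = -7 + ((-3 + (-¾ + D/Q)) + (3 + 1 + 2)) = -7 + ((-15/4 + D/Q) + 6) = -7 + (9/4 + D/Q) = -19/4 + D/Q)
w(K, m) = -47/4 + K/m (w(K, m) = (-19/4 + K/m) - 1*7 = (-19/4 + K/m) - 7 = -47/4 + K/m)
w(-44, 124) + 194*(-3) = (-47/4 - 44/124) + 194*(-3) = (-47/4 - 44*1/124) - 582 = (-47/4 - 11/31) - 582 = -1501/124 - 582 = -73669/124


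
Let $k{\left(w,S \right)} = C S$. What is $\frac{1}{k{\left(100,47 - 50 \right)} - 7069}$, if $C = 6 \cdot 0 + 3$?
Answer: $- \frac{1}{7078} \approx -0.00014128$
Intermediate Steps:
$C = 3$ ($C = 0 + 3 = 3$)
$k{\left(w,S \right)} = 3 S$
$\frac{1}{k{\left(100,47 - 50 \right)} - 7069} = \frac{1}{3 \left(47 - 50\right) - 7069} = \frac{1}{3 \left(-3\right) - 7069} = \frac{1}{-9 - 7069} = \frac{1}{-7078} = - \frac{1}{7078}$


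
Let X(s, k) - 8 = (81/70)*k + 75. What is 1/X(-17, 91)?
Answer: 10/1883 ≈ 0.0053107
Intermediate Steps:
X(s, k) = 83 + 81*k/70 (X(s, k) = 8 + ((81/70)*k + 75) = 8 + ((81*(1/70))*k + 75) = 8 + (81*k/70 + 75) = 8 + (75 + 81*k/70) = 83 + 81*k/70)
1/X(-17, 91) = 1/(83 + (81/70)*91) = 1/(83 + 1053/10) = 1/(1883/10) = 10/1883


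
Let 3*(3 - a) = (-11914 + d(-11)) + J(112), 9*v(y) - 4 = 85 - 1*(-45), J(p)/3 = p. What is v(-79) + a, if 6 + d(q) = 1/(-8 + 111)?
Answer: 3596036/927 ≈ 3879.2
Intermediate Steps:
J(p) = 3*p
v(y) = 134/9 (v(y) = 4/9 + (85 - 1*(-45))/9 = 4/9 + (85 + 45)/9 = 4/9 + (⅑)*130 = 4/9 + 130/9 = 134/9)
d(q) = -617/103 (d(q) = -6 + 1/(-8 + 111) = -6 + 1/103 = -617/103)
a = 398026/103 (a = 3 - ((-11914 - 617/103) + 3*112)/3 = 3 - (-1227759/103 + 336)/3 = 3 - ⅓*(-1193151/103) = 3 + 397717/103 = 398026/103 ≈ 3864.3)
v(-79) + a = 134/9 + 398026/103 = 3596036/927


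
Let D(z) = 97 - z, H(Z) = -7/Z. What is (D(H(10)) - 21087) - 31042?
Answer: -520313/10 ≈ -52031.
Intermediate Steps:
(D(H(10)) - 21087) - 31042 = ((97 - (-7)/10) - 21087) - 31042 = ((97 - 1*(-7/10)) - 21087) - 31042 = ((97 + 7/10) - 21087) - 31042 = (977/10 - 21087) - 31042 = -209893/10 - 31042 = -520313/10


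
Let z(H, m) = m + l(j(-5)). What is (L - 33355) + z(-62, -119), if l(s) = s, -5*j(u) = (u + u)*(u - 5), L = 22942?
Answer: -10552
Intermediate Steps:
j(u) = -2*u*(-5 + u)/5 (j(u) = -(u + u)*(u - 5)/5 = -2*u*(-5 + u)/5)
z(H, m) = -20 + m (z(H, m) = m + (2/5)*(-5)*(5 - 1*(-5)) = m + (2/5)*(-5)*(5 + 5) = m + (2/5)*(-5)*10 = m - 20 = -20 + m)
(L - 33355) + z(-62, -119) = (22942 - 33355) + (-20 - 119) = -10413 - 139 = -10552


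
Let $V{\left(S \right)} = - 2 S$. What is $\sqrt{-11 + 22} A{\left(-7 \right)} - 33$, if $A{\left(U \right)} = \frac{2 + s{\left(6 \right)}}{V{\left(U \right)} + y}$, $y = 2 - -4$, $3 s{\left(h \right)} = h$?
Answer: $-33 + \frac{\sqrt{11}}{5} \approx -32.337$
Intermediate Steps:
$s{\left(h \right)} = \frac{h}{3}$
$y = 6$ ($y = 2 + 4 = 6$)
$A{\left(U \right)} = \frac{4}{6 - 2 U}$ ($A{\left(U \right)} = \frac{2 + \frac{1}{3} \cdot 6}{- 2 U + 6} = \frac{2 + 2}{6 - 2 U} = \frac{4}{6 - 2 U}$)
$\sqrt{-11 + 22} A{\left(-7 \right)} - 33 = \sqrt{-11 + 22} \left(- \frac{2}{-3 - 7}\right) - 33 = \sqrt{11} \left(- \frac{2}{-10}\right) - 33 = \sqrt{11} \left(\left(-2\right) \left(- \frac{1}{10}\right)\right) - 33 = \sqrt{11} \cdot \frac{1}{5} - 33 = \frac{\sqrt{11}}{5} - 33 = -33 + \frac{\sqrt{11}}{5}$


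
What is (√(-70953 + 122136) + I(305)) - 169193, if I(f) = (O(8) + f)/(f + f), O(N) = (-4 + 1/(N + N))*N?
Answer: -206414913/1220 + 33*√47 ≈ -1.6897e+5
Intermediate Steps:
O(N) = N*(-4 + 1/(2*N)) (O(N) = (-4 + 1/(2*N))*N = N*(-4 + 1/(2*N)))
I(f) = (-63/2 + f)/(2*f) (I(f) = ((½ - 4*8) + f)/(f + f) = ((½ - 32) + f)/((2*f)) = (-63/2 + f)*(1/(2*f)) = (-63/2 + f)/(2*f))
(√(-70953 + 122136) + I(305)) - 169193 = (√(-70953 + 122136) + (¼)*(-63 + 2*305)/305) - 169193 = (√51183 + (¼)*(1/305)*(-63 + 610)) - 169193 = (33*√47 + (¼)*(1/305)*547) - 169193 = (33*√47 + 547/1220) - 169193 = (547/1220 + 33*√47) - 169193 = -206414913/1220 + 33*√47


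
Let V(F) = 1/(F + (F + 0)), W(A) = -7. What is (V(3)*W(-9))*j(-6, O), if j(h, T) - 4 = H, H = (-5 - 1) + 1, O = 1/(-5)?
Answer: 7/6 ≈ 1.1667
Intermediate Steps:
V(F) = 1/(2*F) (V(F) = 1/(F + F) = 1/(2*F))
O = -⅕ ≈ -0.20000
H = -5 (H = -6 + 1 = -5)
j(h, T) = -1 (j(h, T) = 4 - 5 = -1)
(V(3)*W(-9))*j(-6, O) = (((½)/3)*(-7))*(-1) = (((½)*(⅓))*(-7))*(-1) = ((⅙)*(-7))*(-1) = -7/6*(-1) = 7/6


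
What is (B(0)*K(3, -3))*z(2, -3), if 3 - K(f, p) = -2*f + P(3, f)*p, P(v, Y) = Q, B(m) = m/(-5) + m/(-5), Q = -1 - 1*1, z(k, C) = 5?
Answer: 0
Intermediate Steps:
Q = -2 (Q = -1 - 1 = -2)
B(m) = -2*m/5 (B(m) = m*(-1/5) + m*(-1/5) = -m/5 - m/5 = -2*m/5)
P(v, Y) = -2
K(f, p) = 3 + 2*f + 2*p (K(f, p) = 3 - (-2*f - 2*p) = 3 + (2*f + 2*p) = 3 + 2*f + 2*p)
(B(0)*K(3, -3))*z(2, -3) = ((-2/5*0)*(3 + 2*3 + 2*(-3)))*5 = (0*(3 + 6 - 6))*5 = (0*3)*5 = 0*5 = 0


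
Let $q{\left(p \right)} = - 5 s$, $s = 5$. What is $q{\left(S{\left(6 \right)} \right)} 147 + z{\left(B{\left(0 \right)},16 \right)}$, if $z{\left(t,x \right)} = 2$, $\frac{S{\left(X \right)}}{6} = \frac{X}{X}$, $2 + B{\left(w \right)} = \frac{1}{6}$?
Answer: $-3673$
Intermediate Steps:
$B{\left(w \right)} = - \frac{11}{6}$ ($B{\left(w \right)} = -2 + \frac{1}{6} = - \frac{11}{6}$)
$S{\left(X \right)} = 6$ ($S{\left(X \right)} = 6 \frac{X}{X} = 6 \cdot 1 = 6$)
$q{\left(p \right)} = -25$ ($q{\left(p \right)} = \left(-5\right) 5 = -25$)
$q{\left(S{\left(6 \right)} \right)} 147 + z{\left(B{\left(0 \right)},16 \right)} = \left(-25\right) 147 + 2 = -3675 + 2 = -3673$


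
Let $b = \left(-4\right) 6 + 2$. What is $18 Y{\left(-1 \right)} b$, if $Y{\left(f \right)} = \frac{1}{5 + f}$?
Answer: $-99$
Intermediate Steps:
$b = -22$ ($b = -24 + 2 = -22$)
$18 Y{\left(-1 \right)} b = \frac{18}{5 - 1} \left(-22\right) = \frac{18}{4} \left(-22\right) = 18 \cdot \frac{1}{4} \left(-22\right) = \frac{9}{2} \left(-22\right) = -99$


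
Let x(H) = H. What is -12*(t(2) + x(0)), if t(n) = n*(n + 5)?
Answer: -168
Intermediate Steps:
t(n) = n*(5 + n)
-12*(t(2) + x(0)) = -12*(2*(5 + 2) + 0) = -12*(2*7 + 0) = -12*(14 + 0) = -12*14 = -168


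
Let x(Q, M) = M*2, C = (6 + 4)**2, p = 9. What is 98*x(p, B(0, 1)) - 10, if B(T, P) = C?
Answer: 19590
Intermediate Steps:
C = 100 (C = 10**2 = 100)
B(T, P) = 100
x(Q, M) = 2*M
98*x(p, B(0, 1)) - 10 = 98*(2*100) - 10 = 98*200 - 10 = 19600 - 10 = 19590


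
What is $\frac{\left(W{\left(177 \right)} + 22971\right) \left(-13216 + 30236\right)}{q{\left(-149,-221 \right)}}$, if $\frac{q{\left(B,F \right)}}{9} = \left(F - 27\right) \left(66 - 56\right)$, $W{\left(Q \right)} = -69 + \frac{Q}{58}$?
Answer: $- \frac{376849181}{21576} \approx -17466.0$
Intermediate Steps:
$W{\left(Q \right)} = -69 + \frac{Q}{58}$ ($W{\left(Q \right)} = -69 + Q \frac{1}{58} = -69 + \frac{Q}{58}$)
$q{\left(B,F \right)} = -2430 + 90 F$ ($q{\left(B,F \right)} = 9 \left(F - 27\right) \left(66 - 56\right) = 9 \left(-27 + F\right) 10 = 9 \left(-270 + 10 F\right) = -2430 + 90 F$)
$\frac{\left(W{\left(177 \right)} + 22971\right) \left(-13216 + 30236\right)}{q{\left(-149,-221 \right)}} = \frac{\left(\left(-69 + \frac{1}{58} \cdot 177\right) + 22971\right) \left(-13216 + 30236\right)}{-2430 + 90 \left(-221\right)} = \frac{\left(\left(-69 + \frac{177}{58}\right) + 22971\right) 17020}{-2430 - 19890} = \frac{\left(- \frac{3825}{58} + 22971\right) 17020}{-22320} = \frac{1328493}{58} \cdot 17020 \left(- \frac{1}{22320}\right) = \frac{11305475430}{29} \left(- \frac{1}{22320}\right) = - \frac{376849181}{21576}$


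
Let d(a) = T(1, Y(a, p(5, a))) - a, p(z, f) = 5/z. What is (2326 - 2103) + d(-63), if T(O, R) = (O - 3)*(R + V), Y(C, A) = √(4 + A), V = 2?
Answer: 282 - 2*√5 ≈ 277.53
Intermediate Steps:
T(O, R) = (-3 + O)*(2 + R) (T(O, R) = (O - 3)*(R + 2) = (-3 + O)*(2 + R))
d(a) = -4 - a - 2*√5 (d(a) = (-6 - 3*√(4 + 5/5) + 2*1 + 1*√(4 + 5/5)) - a = (-6 - 3*√(4 + 5*(⅕)) + 2 + 1*√(4 + 5*(⅕))) - a = (-6 - 3*√(4 + 1) + 2 + 1*√(4 + 1)) - a = (-6 - 3*√5 + 2 + 1*√5) - a = (-6 - 3*√5 + 2 + √5) - a = (-4 - 2*√5) - a = -4 - a - 2*√5)
(2326 - 2103) + d(-63) = (2326 - 2103) + (-4 - 1*(-63) - 2*√5) = 223 + (-4 + 63 - 2*√5) = 223 + (59 - 2*√5) = 282 - 2*√5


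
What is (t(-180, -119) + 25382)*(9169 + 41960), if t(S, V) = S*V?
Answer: 2392939458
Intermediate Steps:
(t(-180, -119) + 25382)*(9169 + 41960) = (-180*(-119) + 25382)*(9169 + 41960) = (21420 + 25382)*51129 = 46802*51129 = 2392939458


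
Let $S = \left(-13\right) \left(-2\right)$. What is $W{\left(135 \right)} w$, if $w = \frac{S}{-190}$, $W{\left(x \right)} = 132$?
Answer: $- \frac{1716}{95} \approx -18.063$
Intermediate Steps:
$S = 26$
$w = - \frac{13}{95}$ ($w = \frac{26}{-190} = 26 \left(- \frac{1}{190}\right) = - \frac{13}{95} \approx -0.13684$)
$W{\left(135 \right)} w = 132 \left(- \frac{13}{95}\right) = - \frac{1716}{95}$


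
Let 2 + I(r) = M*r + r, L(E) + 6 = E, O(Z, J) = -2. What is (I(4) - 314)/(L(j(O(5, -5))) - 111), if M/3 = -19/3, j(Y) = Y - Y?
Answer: 388/117 ≈ 3.3162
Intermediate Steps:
j(Y) = 0
L(E) = -6 + E
M = -19 (M = 3*(-19/3) = -19)
I(r) = -2 - 18*r (I(r) = -2 + (-19*r + r) = -2 - 18*r)
(I(4) - 314)/(L(j(O(5, -5))) - 111) = ((-2 - 18*4) - 314)/((-6 + 0) - 111) = ((-2 - 72) - 314)/(-6 - 111) = (-74 - 314)/(-117) = -388*(-1/117) = 388/117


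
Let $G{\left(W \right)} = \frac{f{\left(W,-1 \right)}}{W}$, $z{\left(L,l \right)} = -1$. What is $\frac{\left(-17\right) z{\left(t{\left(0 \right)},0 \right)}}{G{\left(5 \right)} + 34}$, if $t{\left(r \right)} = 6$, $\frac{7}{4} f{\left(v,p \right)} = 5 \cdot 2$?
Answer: $\frac{119}{246} \approx 0.48374$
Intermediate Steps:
$f{\left(v,p \right)} = \frac{40}{7}$ ($f{\left(v,p \right)} = \frac{4 \cdot 5 \cdot 2}{7} = \frac{4}{7} \cdot 10 = \frac{40}{7}$)
$G{\left(W \right)} = \frac{40}{7 W}$
$\frac{\left(-17\right) z{\left(t{\left(0 \right)},0 \right)}}{G{\left(5 \right)} + 34} = \frac{\left(-17\right) \left(-1\right)}{\frac{40}{7 \cdot 5} + 34} = \frac{17}{\frac{40}{7} \cdot \frac{1}{5} + 34} = \frac{17}{\frac{8}{7} + 34} = \frac{17}{\frac{246}{7}} = 17 \cdot \frac{7}{246} = \frac{119}{246}$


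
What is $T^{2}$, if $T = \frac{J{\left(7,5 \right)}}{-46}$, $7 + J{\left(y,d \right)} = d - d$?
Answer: $\frac{49}{2116} \approx 0.023157$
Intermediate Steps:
$J{\left(y,d \right)} = -7$ ($J{\left(y,d \right)} = -7 + \left(d - d\right) = -7 + 0 = -7$)
$T = \frac{7}{46}$ ($T = - \frac{7}{-46} = \left(-7\right) \left(- \frac{1}{46}\right) = \frac{7}{46} \approx 0.15217$)
$T^{2} = \left(\frac{7}{46}\right)^{2} = \frac{49}{2116}$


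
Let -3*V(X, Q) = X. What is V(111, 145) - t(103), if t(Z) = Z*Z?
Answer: -10646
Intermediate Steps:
t(Z) = Z**2
V(X, Q) = -X/3
V(111, 145) - t(103) = -1/3*111 - 1*103**2 = -37 - 1*10609 = -37 - 10609 = -10646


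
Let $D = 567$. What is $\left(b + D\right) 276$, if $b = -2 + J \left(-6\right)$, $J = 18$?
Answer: $126132$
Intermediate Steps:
$b = -110$ ($b = -2 + 18 \left(-6\right) = -2 - 108 = -110$)
$\left(b + D\right) 276 = \left(-110 + 567\right) 276 = 457 \cdot 276 = 126132$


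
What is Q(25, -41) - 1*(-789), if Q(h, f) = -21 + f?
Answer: 727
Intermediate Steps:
Q(25, -41) - 1*(-789) = (-21 - 41) - 1*(-789) = -62 + 789 = 727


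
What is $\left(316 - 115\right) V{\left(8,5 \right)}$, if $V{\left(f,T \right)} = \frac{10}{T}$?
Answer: $402$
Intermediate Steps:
$\left(316 - 115\right) V{\left(8,5 \right)} = \left(316 - 115\right) \frac{10}{5} = 201 \cdot 10 \cdot \frac{1}{5} = 201 \cdot 2 = 402$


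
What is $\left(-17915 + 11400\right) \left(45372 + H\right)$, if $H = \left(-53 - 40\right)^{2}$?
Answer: $-351946815$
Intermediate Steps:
$H = 8649$ ($H = \left(-93\right)^{2} = 8649$)
$\left(-17915 + 11400\right) \left(45372 + H\right) = \left(-17915 + 11400\right) \left(45372 + 8649\right) = \left(-6515\right) 54021 = -351946815$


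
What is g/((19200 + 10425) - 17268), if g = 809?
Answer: 809/12357 ≈ 0.065469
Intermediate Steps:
g/((19200 + 10425) - 17268) = 809/((19200 + 10425) - 17268) = 809/(29625 - 17268) = 809/12357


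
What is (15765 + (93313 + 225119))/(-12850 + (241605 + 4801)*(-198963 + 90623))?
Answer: -334197/26695638890 ≈ -1.2519e-5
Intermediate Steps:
(15765 + (93313 + 225119))/(-12850 + (241605 + 4801)*(-198963 + 90623)) = (15765 + 318432)/(-12850 + 246406*(-108340)) = 334197/(-12850 - 26695626040) = 334197/(-26695638890) = 334197*(-1/26695638890) = -334197/26695638890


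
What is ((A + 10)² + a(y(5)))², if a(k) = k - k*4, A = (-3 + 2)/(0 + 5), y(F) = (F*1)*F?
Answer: 276676/625 ≈ 442.68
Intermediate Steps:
y(F) = F² (y(F) = F*F = F²)
A = -⅕ (A = -1/5 = -1*⅕ = -⅕ ≈ -0.20000)
a(k) = -3*k (a(k) = k - 4*k = -3*k)
((A + 10)² + a(y(5)))² = ((-⅕ + 10)² - 3*5²)² = ((49/5)² - 3*25)² = (2401/25 - 75)² = (526/25)² = 276676/625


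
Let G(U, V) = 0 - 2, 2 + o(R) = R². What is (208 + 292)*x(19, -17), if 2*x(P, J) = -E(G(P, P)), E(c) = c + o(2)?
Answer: 0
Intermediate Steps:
o(R) = -2 + R²
G(U, V) = -2
E(c) = 2 + c (E(c) = c + (-2 + 2²) = c + (-2 + 4) = c + 2 = 2 + c)
x(P, J) = 0 (x(P, J) = (-(2 - 2))/2 = (-1*0)/2 = (½)*0 = 0)
(208 + 292)*x(19, -17) = (208 + 292)*0 = 500*0 = 0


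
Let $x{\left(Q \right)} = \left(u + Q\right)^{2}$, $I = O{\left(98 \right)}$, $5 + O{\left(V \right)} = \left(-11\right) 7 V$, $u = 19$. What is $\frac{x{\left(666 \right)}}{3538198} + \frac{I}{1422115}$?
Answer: $\frac{640574977777}{5031724448770} \approx 0.12731$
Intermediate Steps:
$O{\left(V \right)} = -5 - 77 V$ ($O{\left(V \right)} = -5 + \left(-11\right) 7 V = -5 - 77 V$)
$I = -7551$ ($I = -5 - 7546 = -7551$)
$x{\left(Q \right)} = \left(19 + Q\right)^{2}$
$\frac{x{\left(666 \right)}}{3538198} + \frac{I}{1422115} = \frac{\left(19 + 666\right)^{2}}{3538198} - \frac{7551}{1422115} = 685^{2} \cdot \frac{1}{3538198} - \frac{7551}{1422115} = 469225 \cdot \frac{1}{3538198} - \frac{7551}{1422115} = \frac{469225}{3538198} - \frac{7551}{1422115} = \frac{640574977777}{5031724448770}$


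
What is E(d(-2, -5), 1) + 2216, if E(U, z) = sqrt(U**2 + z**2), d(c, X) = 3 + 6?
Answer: 2216 + sqrt(82) ≈ 2225.1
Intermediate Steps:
d(c, X) = 9
E(d(-2, -5), 1) + 2216 = sqrt(9**2 + 1**2) + 2216 = sqrt(81 + 1) + 2216 = sqrt(82) + 2216 = 2216 + sqrt(82)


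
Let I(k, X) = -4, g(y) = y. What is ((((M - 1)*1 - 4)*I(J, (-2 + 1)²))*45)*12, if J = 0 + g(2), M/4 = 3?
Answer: -15120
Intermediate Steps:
M = 12 (M = 4*3 = 12)
J = 2 (J = 0 + 2 = 2)
((((M - 1)*1 - 4)*I(J, (-2 + 1)²))*45)*12 = ((((12 - 1)*1 - 4)*(-4))*45)*12 = (((11*1 - 4)*(-4))*45)*12 = (((11 - 4)*(-4))*45)*12 = ((7*(-4))*45)*12 = -28*45*12 = -1260*12 = -15120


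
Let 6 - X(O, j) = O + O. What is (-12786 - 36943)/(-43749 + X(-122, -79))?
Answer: 49729/43499 ≈ 1.1432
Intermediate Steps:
X(O, j) = 6 - 2*O (X(O, j) = 6 - (O + O) = 6 - 2*O)
(-12786 - 36943)/(-43749 + X(-122, -79)) = (-12786 - 36943)/(-43749 + (6 - 2*(-122))) = -49729/(-43749 + (6 + 244)) = -49729/(-43749 + 250) = -49729/(-43499) = -49729*(-1/43499) = 49729/43499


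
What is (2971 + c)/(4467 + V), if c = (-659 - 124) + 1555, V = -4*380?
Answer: 3743/2947 ≈ 1.2701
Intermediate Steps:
V = -1520
c = 772 (c = -783 + 1555 = 772)
(2971 + c)/(4467 + V) = (2971 + 772)/(4467 - 1520) = 3743/2947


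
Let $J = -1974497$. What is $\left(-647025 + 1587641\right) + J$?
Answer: $-1033881$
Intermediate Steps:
$\left(-647025 + 1587641\right) + J = \left(-647025 + 1587641\right) - 1974497 = 940616 - 1974497 = -1033881$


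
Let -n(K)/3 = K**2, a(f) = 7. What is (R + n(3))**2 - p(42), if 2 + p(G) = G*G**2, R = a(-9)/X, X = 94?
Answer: -648217935/8836 ≈ -73361.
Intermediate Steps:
n(K) = -3*K**2
R = 7/94 ≈ 0.074468
p(G) = -2 + G**3 (p(G) = -2 + G*G**2 = -2 + G**3)
(R + n(3))**2 - p(42) = (7/94 - 3*3**2)**2 - (-2 + 42**3) = (7/94 - 3*9)**2 - (-2 + 74088) = (7/94 - 27)**2 - 1*74086 = (-2531/94)**2 - 74086 = 6405961/8836 - 74086 = -648217935/8836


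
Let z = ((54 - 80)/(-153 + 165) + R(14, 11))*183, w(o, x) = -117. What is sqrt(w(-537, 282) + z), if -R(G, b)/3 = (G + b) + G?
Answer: I*sqrt(87698)/2 ≈ 148.07*I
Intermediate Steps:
R(G, b) = -6*G - 3*b (R(G, b) = -3*((G + b) + G) = -3*(b + 2*G) = -6*G - 3*b)
z = -43615/2 (z = ((54 - 80)/(-153 + 165) + (-6*14 - 3*11))*183 = (-26/12 + (-84 - 33))*183 = (-26*1/12 - 117)*183 = (-13/6 - 117)*183 = -715/6*183 = -43615/2 ≈ -21808.)
sqrt(w(-537, 282) + z) = sqrt(-117 - 43615/2) = sqrt(-43849/2) = I*sqrt(87698)/2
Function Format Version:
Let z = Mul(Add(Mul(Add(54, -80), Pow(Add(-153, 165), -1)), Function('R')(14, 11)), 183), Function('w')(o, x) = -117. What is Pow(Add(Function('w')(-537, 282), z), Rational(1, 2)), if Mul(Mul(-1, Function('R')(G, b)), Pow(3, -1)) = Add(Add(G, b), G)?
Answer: Mul(Rational(1, 2), I, Pow(87698, Rational(1, 2))) ≈ Mul(148.07, I)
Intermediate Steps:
Function('R')(G, b) = Add(Mul(-6, G), Mul(-3, b)) (Function('R')(G, b) = Mul(-3, Add(Add(G, b), G)) = Mul(-3, Add(b, Mul(2, G))) = Add(Mul(-6, G), Mul(-3, b)))
z = Rational(-43615, 2) (z = Mul(Add(Mul(Add(54, -80), Pow(Add(-153, 165), -1)), Add(Mul(-6, 14), Mul(-3, 11))), 183) = Mul(Add(Mul(-26, Pow(12, -1)), Add(-84, -33)), 183) = Mul(Add(Mul(-26, Rational(1, 12)), -117), 183) = Mul(Add(Rational(-13, 6), -117), 183) = Mul(Rational(-715, 6), 183) = Rational(-43615, 2) ≈ -21808.)
Pow(Add(Function('w')(-537, 282), z), Rational(1, 2)) = Pow(Add(-117, Rational(-43615, 2)), Rational(1, 2)) = Pow(Rational(-43849, 2), Rational(1, 2)) = Mul(Rational(1, 2), I, Pow(87698, Rational(1, 2)))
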